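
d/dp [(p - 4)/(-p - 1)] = -5/(p + 1)^2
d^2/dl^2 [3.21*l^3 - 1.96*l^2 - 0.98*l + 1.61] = 19.26*l - 3.92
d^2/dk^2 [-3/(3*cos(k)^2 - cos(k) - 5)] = 3*(-36*sin(k)^4 + 79*sin(k)^2 - 25*cos(k)/4 + 9*cos(3*k)/4 - 11)/(3*sin(k)^2 + cos(k) + 2)^3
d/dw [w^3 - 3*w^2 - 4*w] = 3*w^2 - 6*w - 4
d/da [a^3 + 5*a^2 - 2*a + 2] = 3*a^2 + 10*a - 2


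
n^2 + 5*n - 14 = (n - 2)*(n + 7)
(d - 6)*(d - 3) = d^2 - 9*d + 18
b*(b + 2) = b^2 + 2*b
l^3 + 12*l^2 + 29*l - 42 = (l - 1)*(l + 6)*(l + 7)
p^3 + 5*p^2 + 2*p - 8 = (p - 1)*(p + 2)*(p + 4)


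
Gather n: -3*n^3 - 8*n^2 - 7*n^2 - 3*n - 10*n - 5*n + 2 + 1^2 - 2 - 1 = -3*n^3 - 15*n^2 - 18*n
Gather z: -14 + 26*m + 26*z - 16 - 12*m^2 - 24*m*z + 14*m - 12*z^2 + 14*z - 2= -12*m^2 + 40*m - 12*z^2 + z*(40 - 24*m) - 32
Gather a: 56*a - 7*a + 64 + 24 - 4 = 49*a + 84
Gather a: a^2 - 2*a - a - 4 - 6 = a^2 - 3*a - 10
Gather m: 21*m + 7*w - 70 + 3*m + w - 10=24*m + 8*w - 80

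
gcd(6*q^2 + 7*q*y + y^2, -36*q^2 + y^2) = 6*q + y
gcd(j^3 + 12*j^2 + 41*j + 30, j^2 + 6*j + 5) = j^2 + 6*j + 5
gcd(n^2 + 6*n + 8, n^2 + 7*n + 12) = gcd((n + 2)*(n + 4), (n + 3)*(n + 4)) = n + 4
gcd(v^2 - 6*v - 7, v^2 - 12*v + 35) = v - 7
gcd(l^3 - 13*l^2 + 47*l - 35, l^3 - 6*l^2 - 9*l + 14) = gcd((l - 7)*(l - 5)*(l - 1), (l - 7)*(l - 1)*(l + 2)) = l^2 - 8*l + 7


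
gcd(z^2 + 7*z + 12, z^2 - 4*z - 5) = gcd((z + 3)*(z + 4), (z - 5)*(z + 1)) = 1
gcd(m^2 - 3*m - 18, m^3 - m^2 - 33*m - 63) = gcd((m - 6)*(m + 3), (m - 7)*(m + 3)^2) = m + 3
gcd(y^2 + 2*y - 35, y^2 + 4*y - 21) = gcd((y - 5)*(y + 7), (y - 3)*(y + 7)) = y + 7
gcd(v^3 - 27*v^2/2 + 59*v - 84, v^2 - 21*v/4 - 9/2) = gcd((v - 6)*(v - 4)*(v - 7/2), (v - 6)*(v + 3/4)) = v - 6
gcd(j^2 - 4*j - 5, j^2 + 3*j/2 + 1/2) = j + 1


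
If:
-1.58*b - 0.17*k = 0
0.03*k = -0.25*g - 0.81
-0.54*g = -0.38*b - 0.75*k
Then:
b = 0.24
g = -2.97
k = -2.26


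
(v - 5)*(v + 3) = v^2 - 2*v - 15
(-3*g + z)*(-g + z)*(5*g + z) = 15*g^3 - 17*g^2*z + g*z^2 + z^3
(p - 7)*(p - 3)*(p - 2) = p^3 - 12*p^2 + 41*p - 42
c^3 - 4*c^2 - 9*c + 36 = (c - 4)*(c - 3)*(c + 3)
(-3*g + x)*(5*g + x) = -15*g^2 + 2*g*x + x^2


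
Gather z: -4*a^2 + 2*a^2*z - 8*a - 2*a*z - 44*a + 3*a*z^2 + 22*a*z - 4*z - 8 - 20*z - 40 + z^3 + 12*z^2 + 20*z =-4*a^2 - 52*a + z^3 + z^2*(3*a + 12) + z*(2*a^2 + 20*a - 4) - 48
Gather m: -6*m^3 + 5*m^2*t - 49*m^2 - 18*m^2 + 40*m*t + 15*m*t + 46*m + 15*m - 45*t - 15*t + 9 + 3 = -6*m^3 + m^2*(5*t - 67) + m*(55*t + 61) - 60*t + 12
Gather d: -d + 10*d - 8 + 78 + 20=9*d + 90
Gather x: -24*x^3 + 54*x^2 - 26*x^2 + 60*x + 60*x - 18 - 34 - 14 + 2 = -24*x^3 + 28*x^2 + 120*x - 64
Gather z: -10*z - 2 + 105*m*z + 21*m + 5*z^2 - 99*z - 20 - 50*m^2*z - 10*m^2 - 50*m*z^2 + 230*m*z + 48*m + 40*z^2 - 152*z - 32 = -10*m^2 + 69*m + z^2*(45 - 50*m) + z*(-50*m^2 + 335*m - 261) - 54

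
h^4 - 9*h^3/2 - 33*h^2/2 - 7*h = h*(h - 7)*(h + 1/2)*(h + 2)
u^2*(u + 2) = u^3 + 2*u^2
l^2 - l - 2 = (l - 2)*(l + 1)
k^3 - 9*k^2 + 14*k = k*(k - 7)*(k - 2)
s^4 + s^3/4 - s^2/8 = s^2*(s - 1/4)*(s + 1/2)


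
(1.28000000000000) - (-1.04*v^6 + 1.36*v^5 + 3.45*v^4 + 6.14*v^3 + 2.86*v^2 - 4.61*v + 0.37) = 1.04*v^6 - 1.36*v^5 - 3.45*v^4 - 6.14*v^3 - 2.86*v^2 + 4.61*v + 0.91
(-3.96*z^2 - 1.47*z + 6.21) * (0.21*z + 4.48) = -0.8316*z^3 - 18.0495*z^2 - 5.2815*z + 27.8208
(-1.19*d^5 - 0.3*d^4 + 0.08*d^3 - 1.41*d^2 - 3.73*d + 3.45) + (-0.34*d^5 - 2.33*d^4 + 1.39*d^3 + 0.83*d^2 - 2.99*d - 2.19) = -1.53*d^5 - 2.63*d^4 + 1.47*d^3 - 0.58*d^2 - 6.72*d + 1.26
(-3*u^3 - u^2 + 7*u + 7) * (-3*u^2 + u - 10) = 9*u^5 + 8*u^3 - 4*u^2 - 63*u - 70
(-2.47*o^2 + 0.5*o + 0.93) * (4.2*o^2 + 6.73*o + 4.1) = -10.374*o^4 - 14.5231*o^3 - 2.856*o^2 + 8.3089*o + 3.813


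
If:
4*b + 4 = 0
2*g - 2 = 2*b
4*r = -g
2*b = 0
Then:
No Solution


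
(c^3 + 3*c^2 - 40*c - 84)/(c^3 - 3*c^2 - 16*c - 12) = (c + 7)/(c + 1)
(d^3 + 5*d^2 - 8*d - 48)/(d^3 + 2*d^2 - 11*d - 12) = (d + 4)/(d + 1)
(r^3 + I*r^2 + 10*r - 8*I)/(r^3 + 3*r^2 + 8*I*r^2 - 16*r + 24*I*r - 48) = (r^2 - 3*I*r - 2)/(r^2 + r*(3 + 4*I) + 12*I)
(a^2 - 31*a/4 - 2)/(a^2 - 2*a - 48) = (a + 1/4)/(a + 6)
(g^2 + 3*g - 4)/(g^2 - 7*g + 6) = (g + 4)/(g - 6)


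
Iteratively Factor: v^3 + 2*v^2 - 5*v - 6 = (v - 2)*(v^2 + 4*v + 3) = (v - 2)*(v + 1)*(v + 3)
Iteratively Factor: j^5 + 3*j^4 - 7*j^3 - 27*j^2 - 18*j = (j + 2)*(j^4 + j^3 - 9*j^2 - 9*j) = (j + 2)*(j + 3)*(j^3 - 2*j^2 - 3*j) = j*(j + 2)*(j + 3)*(j^2 - 2*j - 3) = j*(j + 1)*(j + 2)*(j + 3)*(j - 3)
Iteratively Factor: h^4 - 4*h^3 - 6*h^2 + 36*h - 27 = (h - 3)*(h^3 - h^2 - 9*h + 9) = (h - 3)^2*(h^2 + 2*h - 3) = (h - 3)^2*(h - 1)*(h + 3)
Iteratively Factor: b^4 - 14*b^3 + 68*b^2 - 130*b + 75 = (b - 3)*(b^3 - 11*b^2 + 35*b - 25) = (b - 3)*(b - 1)*(b^2 - 10*b + 25) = (b - 5)*(b - 3)*(b - 1)*(b - 5)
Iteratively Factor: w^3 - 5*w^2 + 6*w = (w)*(w^2 - 5*w + 6) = w*(w - 2)*(w - 3)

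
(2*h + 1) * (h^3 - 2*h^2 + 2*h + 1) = 2*h^4 - 3*h^3 + 2*h^2 + 4*h + 1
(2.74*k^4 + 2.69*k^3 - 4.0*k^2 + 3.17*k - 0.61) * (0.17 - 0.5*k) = -1.37*k^5 - 0.8792*k^4 + 2.4573*k^3 - 2.265*k^2 + 0.8439*k - 0.1037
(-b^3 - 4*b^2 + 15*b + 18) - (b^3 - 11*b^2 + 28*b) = -2*b^3 + 7*b^2 - 13*b + 18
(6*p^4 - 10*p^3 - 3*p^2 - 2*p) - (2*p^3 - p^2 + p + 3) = 6*p^4 - 12*p^3 - 2*p^2 - 3*p - 3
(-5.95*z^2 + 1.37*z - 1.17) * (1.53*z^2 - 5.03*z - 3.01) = -9.1035*z^4 + 32.0246*z^3 + 9.2283*z^2 + 1.7614*z + 3.5217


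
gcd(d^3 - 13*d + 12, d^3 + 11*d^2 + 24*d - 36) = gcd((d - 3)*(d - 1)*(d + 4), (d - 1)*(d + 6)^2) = d - 1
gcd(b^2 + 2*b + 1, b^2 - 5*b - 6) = b + 1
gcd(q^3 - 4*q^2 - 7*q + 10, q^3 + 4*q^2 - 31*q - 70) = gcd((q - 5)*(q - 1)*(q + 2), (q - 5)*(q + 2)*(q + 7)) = q^2 - 3*q - 10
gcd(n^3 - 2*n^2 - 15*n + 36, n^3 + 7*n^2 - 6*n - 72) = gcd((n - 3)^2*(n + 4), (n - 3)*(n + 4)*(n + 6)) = n^2 + n - 12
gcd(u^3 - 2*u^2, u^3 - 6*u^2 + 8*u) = u^2 - 2*u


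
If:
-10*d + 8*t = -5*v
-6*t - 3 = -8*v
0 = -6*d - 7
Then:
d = -7/6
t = -325/282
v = -23/47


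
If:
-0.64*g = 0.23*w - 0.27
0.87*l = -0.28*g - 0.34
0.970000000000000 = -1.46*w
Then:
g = 0.66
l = -0.60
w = -0.66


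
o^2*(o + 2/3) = o^3 + 2*o^2/3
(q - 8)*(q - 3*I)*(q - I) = q^3 - 8*q^2 - 4*I*q^2 - 3*q + 32*I*q + 24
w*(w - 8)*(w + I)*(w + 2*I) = w^4 - 8*w^3 + 3*I*w^3 - 2*w^2 - 24*I*w^2 + 16*w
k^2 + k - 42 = (k - 6)*(k + 7)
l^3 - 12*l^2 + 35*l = l*(l - 7)*(l - 5)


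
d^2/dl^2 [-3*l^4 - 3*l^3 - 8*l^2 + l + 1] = -36*l^2 - 18*l - 16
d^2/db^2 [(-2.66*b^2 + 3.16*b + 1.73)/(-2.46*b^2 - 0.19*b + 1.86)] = (-40.73268*b^3 + 10.210968*b^2 - 91.604988*b + 0.215102000000005)/(14.886936*b^6 + 3.449412*b^5 - 33.50151*b^4 - 5.209325*b^3 + 25.33041*b^2 + 1.971972*b - 6.434856)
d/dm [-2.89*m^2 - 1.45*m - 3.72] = -5.78*m - 1.45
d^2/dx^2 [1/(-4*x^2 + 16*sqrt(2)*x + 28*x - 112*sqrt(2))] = (x^2 - 7*x - 4*sqrt(2)*x - (-2*x + 4*sqrt(2) + 7)^2 + 28*sqrt(2))/(2*(x^2 - 7*x - 4*sqrt(2)*x + 28*sqrt(2))^3)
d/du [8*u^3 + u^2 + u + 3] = 24*u^2 + 2*u + 1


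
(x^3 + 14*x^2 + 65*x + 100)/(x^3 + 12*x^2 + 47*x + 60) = (x + 5)/(x + 3)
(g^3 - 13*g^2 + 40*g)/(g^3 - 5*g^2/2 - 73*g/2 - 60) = 2*g*(g - 5)/(2*g^2 + 11*g + 15)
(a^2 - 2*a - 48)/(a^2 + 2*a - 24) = (a - 8)/(a - 4)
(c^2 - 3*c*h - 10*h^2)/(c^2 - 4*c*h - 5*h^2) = (c + 2*h)/(c + h)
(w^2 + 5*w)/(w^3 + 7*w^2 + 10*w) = 1/(w + 2)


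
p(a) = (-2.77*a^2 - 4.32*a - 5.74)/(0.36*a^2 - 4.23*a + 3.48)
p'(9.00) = 30.50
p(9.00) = 49.54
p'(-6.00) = 0.30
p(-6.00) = -1.90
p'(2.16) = -0.64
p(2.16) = 7.04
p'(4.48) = 2.34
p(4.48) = 9.79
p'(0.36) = -10.72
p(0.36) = -3.82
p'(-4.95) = 0.33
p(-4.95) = -1.57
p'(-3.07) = 0.34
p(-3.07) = -0.94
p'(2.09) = -0.91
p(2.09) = 7.09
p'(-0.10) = -2.47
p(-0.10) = -1.37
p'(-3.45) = 0.34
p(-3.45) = -1.06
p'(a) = (4.23 - 0.72*a)*(-2.77*a^2 - 4.32*a - 5.74)/(0.36*a^2 - 4.23*a + 3.48)^2 + (-5.54*a - 4.32)/(0.36*a^2 - 4.23*a + 3.48)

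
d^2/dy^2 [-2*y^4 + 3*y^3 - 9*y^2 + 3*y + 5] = -24*y^2 + 18*y - 18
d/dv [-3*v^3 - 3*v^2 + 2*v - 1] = -9*v^2 - 6*v + 2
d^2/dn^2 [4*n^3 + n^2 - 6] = 24*n + 2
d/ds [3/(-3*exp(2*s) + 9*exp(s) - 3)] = (2*exp(s) - 3)*exp(s)/(exp(2*s) - 3*exp(s) + 1)^2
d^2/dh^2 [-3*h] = 0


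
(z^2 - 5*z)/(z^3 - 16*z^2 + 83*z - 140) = z/(z^2 - 11*z + 28)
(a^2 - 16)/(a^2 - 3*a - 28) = (a - 4)/(a - 7)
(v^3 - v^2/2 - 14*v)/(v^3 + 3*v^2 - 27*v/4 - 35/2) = 2*v*(v - 4)/(2*v^2 - v - 10)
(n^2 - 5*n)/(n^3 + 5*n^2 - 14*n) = (n - 5)/(n^2 + 5*n - 14)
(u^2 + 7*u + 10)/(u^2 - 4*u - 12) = (u + 5)/(u - 6)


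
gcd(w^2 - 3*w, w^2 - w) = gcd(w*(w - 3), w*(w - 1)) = w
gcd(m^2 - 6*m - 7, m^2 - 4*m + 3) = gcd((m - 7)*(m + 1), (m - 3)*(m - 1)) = 1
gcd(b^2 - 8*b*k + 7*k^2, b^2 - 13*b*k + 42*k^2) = b - 7*k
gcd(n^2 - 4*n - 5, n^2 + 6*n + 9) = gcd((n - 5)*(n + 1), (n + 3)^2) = 1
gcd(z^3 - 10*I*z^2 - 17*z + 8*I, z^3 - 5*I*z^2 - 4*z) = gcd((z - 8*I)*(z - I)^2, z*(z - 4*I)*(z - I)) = z - I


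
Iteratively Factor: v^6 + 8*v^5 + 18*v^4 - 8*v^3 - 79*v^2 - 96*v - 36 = (v + 3)*(v^5 + 5*v^4 + 3*v^3 - 17*v^2 - 28*v - 12) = (v + 3)^2*(v^4 + 2*v^3 - 3*v^2 - 8*v - 4) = (v - 2)*(v + 3)^2*(v^3 + 4*v^2 + 5*v + 2) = (v - 2)*(v + 1)*(v + 3)^2*(v^2 + 3*v + 2) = (v - 2)*(v + 1)*(v + 2)*(v + 3)^2*(v + 1)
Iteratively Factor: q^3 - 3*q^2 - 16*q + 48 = (q + 4)*(q^2 - 7*q + 12) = (q - 4)*(q + 4)*(q - 3)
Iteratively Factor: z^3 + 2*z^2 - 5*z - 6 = (z - 2)*(z^2 + 4*z + 3) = (z - 2)*(z + 3)*(z + 1)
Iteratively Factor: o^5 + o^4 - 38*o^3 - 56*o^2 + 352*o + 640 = (o - 5)*(o^4 + 6*o^3 - 8*o^2 - 96*o - 128) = (o - 5)*(o + 4)*(o^3 + 2*o^2 - 16*o - 32) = (o - 5)*(o + 2)*(o + 4)*(o^2 - 16) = (o - 5)*(o - 4)*(o + 2)*(o + 4)*(o + 4)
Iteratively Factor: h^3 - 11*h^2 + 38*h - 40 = (h - 2)*(h^2 - 9*h + 20) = (h - 4)*(h - 2)*(h - 5)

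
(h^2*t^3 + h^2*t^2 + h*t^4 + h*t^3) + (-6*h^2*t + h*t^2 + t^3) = h^2*t^3 + h^2*t^2 - 6*h^2*t + h*t^4 + h*t^3 + h*t^2 + t^3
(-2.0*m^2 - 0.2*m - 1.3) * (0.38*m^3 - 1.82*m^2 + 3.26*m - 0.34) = -0.76*m^5 + 3.564*m^4 - 6.65*m^3 + 2.394*m^2 - 4.17*m + 0.442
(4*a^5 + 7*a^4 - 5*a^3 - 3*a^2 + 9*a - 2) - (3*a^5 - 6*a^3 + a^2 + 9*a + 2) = a^5 + 7*a^4 + a^3 - 4*a^2 - 4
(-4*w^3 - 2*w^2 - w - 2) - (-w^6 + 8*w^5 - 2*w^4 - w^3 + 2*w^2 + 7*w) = w^6 - 8*w^5 + 2*w^4 - 3*w^3 - 4*w^2 - 8*w - 2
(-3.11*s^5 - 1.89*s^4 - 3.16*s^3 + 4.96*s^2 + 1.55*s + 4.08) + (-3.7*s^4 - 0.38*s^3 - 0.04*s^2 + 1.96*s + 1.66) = -3.11*s^5 - 5.59*s^4 - 3.54*s^3 + 4.92*s^2 + 3.51*s + 5.74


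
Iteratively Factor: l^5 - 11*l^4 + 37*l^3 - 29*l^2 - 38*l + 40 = (l - 1)*(l^4 - 10*l^3 + 27*l^2 - 2*l - 40) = (l - 2)*(l - 1)*(l^3 - 8*l^2 + 11*l + 20) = (l - 4)*(l - 2)*(l - 1)*(l^2 - 4*l - 5) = (l - 5)*(l - 4)*(l - 2)*(l - 1)*(l + 1)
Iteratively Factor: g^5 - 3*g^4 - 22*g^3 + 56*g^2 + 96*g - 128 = (g - 4)*(g^4 + g^3 - 18*g^2 - 16*g + 32) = (g - 4)^2*(g^3 + 5*g^2 + 2*g - 8) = (g - 4)^2*(g + 4)*(g^2 + g - 2) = (g - 4)^2*(g + 2)*(g + 4)*(g - 1)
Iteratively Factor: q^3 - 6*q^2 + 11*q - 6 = (q - 2)*(q^2 - 4*q + 3) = (q - 3)*(q - 2)*(q - 1)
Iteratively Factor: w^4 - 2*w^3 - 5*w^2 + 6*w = (w + 2)*(w^3 - 4*w^2 + 3*w) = (w - 1)*(w + 2)*(w^2 - 3*w) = (w - 3)*(w - 1)*(w + 2)*(w)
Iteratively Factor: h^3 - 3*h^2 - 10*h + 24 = (h - 4)*(h^2 + h - 6) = (h - 4)*(h - 2)*(h + 3)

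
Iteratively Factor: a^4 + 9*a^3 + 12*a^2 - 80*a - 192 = (a + 4)*(a^3 + 5*a^2 - 8*a - 48) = (a + 4)^2*(a^2 + a - 12) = (a + 4)^3*(a - 3)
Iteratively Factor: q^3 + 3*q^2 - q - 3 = (q + 1)*(q^2 + 2*q - 3) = (q + 1)*(q + 3)*(q - 1)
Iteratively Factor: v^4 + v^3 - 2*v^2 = (v)*(v^3 + v^2 - 2*v) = v*(v + 2)*(v^2 - v) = v^2*(v + 2)*(v - 1)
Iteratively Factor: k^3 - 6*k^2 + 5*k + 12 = (k - 3)*(k^2 - 3*k - 4) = (k - 4)*(k - 3)*(k + 1)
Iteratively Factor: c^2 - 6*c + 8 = (c - 4)*(c - 2)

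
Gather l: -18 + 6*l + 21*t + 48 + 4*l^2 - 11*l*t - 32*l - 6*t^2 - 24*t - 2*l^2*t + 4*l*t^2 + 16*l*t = l^2*(4 - 2*t) + l*(4*t^2 + 5*t - 26) - 6*t^2 - 3*t + 30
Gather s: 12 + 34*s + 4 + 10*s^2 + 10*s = 10*s^2 + 44*s + 16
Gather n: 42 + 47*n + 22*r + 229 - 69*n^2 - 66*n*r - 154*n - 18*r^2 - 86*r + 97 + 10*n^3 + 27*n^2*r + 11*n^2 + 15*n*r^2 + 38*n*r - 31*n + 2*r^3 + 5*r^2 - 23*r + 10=10*n^3 + n^2*(27*r - 58) + n*(15*r^2 - 28*r - 138) + 2*r^3 - 13*r^2 - 87*r + 378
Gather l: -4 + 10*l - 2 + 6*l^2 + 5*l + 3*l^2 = 9*l^2 + 15*l - 6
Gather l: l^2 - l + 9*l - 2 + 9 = l^2 + 8*l + 7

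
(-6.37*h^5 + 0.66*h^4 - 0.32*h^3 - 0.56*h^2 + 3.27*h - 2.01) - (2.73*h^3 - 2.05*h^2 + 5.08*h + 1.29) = -6.37*h^5 + 0.66*h^4 - 3.05*h^3 + 1.49*h^2 - 1.81*h - 3.3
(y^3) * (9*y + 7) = 9*y^4 + 7*y^3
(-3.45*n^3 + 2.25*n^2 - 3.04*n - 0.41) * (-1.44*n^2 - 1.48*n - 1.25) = 4.968*n^5 + 1.866*n^4 + 5.3601*n^3 + 2.2771*n^2 + 4.4068*n + 0.5125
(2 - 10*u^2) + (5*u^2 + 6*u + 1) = -5*u^2 + 6*u + 3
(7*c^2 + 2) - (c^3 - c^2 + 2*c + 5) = -c^3 + 8*c^2 - 2*c - 3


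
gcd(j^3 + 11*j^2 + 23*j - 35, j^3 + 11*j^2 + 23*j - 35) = j^3 + 11*j^2 + 23*j - 35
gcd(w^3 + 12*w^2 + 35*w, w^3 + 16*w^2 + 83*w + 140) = w^2 + 12*w + 35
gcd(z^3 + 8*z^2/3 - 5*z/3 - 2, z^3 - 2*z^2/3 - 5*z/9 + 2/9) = z^2 - z/3 - 2/3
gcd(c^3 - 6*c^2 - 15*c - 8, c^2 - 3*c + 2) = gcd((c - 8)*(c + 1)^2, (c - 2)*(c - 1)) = 1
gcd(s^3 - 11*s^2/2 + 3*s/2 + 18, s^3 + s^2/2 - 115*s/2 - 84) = s + 3/2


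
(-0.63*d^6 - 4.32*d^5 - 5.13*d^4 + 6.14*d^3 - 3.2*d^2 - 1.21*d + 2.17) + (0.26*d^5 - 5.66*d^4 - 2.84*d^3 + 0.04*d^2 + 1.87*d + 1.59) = -0.63*d^6 - 4.06*d^5 - 10.79*d^4 + 3.3*d^3 - 3.16*d^2 + 0.66*d + 3.76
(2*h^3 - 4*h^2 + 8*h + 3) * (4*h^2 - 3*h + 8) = 8*h^5 - 22*h^4 + 60*h^3 - 44*h^2 + 55*h + 24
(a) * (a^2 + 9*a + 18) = a^3 + 9*a^2 + 18*a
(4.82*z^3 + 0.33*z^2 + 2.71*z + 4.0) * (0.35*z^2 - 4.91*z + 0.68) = 1.687*z^5 - 23.5507*z^4 + 2.6058*z^3 - 11.6817*z^2 - 17.7972*z + 2.72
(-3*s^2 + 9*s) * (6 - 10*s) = 30*s^3 - 108*s^2 + 54*s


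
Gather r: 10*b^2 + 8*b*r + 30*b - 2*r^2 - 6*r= 10*b^2 + 30*b - 2*r^2 + r*(8*b - 6)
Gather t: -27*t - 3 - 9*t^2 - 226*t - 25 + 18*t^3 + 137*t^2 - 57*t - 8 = 18*t^3 + 128*t^2 - 310*t - 36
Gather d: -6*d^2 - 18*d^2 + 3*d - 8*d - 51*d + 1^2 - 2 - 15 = -24*d^2 - 56*d - 16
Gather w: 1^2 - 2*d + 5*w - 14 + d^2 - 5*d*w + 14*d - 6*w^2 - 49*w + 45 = d^2 + 12*d - 6*w^2 + w*(-5*d - 44) + 32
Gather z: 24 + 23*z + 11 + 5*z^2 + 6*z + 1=5*z^2 + 29*z + 36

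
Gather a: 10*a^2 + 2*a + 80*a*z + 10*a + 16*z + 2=10*a^2 + a*(80*z + 12) + 16*z + 2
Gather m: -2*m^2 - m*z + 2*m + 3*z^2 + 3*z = -2*m^2 + m*(2 - z) + 3*z^2 + 3*z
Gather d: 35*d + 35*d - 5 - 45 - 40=70*d - 90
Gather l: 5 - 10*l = 5 - 10*l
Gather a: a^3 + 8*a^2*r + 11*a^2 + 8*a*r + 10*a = a^3 + a^2*(8*r + 11) + a*(8*r + 10)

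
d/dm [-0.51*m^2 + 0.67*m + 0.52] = 0.67 - 1.02*m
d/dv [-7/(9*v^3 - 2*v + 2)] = 7*(27*v^2 - 2)/(9*v^3 - 2*v + 2)^2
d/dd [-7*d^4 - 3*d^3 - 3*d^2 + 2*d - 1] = -28*d^3 - 9*d^2 - 6*d + 2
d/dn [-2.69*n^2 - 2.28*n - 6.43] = -5.38*n - 2.28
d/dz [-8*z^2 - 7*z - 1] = -16*z - 7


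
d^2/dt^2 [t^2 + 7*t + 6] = 2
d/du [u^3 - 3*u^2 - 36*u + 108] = 3*u^2 - 6*u - 36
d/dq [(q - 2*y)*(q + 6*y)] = 2*q + 4*y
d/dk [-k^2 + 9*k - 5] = 9 - 2*k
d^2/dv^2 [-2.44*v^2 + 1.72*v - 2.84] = -4.88000000000000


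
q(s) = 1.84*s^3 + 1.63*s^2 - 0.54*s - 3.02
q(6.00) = 449.86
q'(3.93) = 97.53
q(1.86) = 13.45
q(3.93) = 131.72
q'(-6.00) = 178.62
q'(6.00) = 217.74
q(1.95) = 15.77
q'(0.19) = 0.28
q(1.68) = 9.40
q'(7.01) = 293.57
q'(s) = 5.52*s^2 + 3.26*s - 0.54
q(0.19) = -3.05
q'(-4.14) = 80.57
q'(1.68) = 20.52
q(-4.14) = -103.41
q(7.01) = 707.12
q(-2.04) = -10.76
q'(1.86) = 24.62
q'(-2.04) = 15.78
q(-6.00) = -338.54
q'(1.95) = 26.81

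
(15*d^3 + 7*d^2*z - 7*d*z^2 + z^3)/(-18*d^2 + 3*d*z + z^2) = (-5*d^2 - 4*d*z + z^2)/(6*d + z)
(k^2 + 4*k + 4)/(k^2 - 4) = (k + 2)/(k - 2)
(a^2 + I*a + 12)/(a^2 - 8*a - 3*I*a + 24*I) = (a + 4*I)/(a - 8)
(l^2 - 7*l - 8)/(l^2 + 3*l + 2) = (l - 8)/(l + 2)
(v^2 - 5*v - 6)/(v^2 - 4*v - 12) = (v + 1)/(v + 2)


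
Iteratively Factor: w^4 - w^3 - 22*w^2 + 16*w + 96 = (w - 3)*(w^3 + 2*w^2 - 16*w - 32) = (w - 3)*(w + 2)*(w^2 - 16) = (w - 4)*(w - 3)*(w + 2)*(w + 4)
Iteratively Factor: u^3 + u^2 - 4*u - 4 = (u + 2)*(u^2 - u - 2) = (u + 1)*(u + 2)*(u - 2)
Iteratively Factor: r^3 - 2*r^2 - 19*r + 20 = (r - 1)*(r^2 - r - 20) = (r - 5)*(r - 1)*(r + 4)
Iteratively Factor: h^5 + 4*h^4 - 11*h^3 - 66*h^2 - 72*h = (h)*(h^4 + 4*h^3 - 11*h^2 - 66*h - 72) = h*(h + 3)*(h^3 + h^2 - 14*h - 24) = h*(h + 2)*(h + 3)*(h^2 - h - 12) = h*(h + 2)*(h + 3)^2*(h - 4)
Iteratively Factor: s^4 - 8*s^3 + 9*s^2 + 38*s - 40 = (s - 5)*(s^3 - 3*s^2 - 6*s + 8) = (s - 5)*(s - 1)*(s^2 - 2*s - 8) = (s - 5)*(s - 1)*(s + 2)*(s - 4)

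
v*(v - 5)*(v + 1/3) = v^3 - 14*v^2/3 - 5*v/3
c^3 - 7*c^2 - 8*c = c*(c - 8)*(c + 1)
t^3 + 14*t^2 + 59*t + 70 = (t + 2)*(t + 5)*(t + 7)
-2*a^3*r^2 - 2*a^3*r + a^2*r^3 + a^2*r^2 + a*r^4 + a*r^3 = r*(-a + r)*(2*a + r)*(a*r + a)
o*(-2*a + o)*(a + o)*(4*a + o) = -8*a^3*o - 6*a^2*o^2 + 3*a*o^3 + o^4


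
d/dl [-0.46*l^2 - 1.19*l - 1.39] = -0.92*l - 1.19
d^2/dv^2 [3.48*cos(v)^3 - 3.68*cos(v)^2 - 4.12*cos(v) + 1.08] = 1.51*cos(v) + 7.36*cos(2*v) - 7.83*cos(3*v)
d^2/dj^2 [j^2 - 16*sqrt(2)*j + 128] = 2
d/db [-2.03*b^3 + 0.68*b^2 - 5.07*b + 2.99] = -6.09*b^2 + 1.36*b - 5.07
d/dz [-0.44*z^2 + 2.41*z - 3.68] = 2.41 - 0.88*z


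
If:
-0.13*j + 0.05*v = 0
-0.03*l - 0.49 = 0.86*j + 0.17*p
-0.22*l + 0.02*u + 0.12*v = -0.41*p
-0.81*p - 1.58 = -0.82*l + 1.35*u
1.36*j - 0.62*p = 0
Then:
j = -0.35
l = -2.09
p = -0.76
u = -1.98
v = -0.90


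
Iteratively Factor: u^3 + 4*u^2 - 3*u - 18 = (u - 2)*(u^2 + 6*u + 9) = (u - 2)*(u + 3)*(u + 3)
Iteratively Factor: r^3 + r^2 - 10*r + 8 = (r + 4)*(r^2 - 3*r + 2) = (r - 2)*(r + 4)*(r - 1)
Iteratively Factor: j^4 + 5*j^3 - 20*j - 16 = (j + 1)*(j^3 + 4*j^2 - 4*j - 16) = (j - 2)*(j + 1)*(j^2 + 6*j + 8) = (j - 2)*(j + 1)*(j + 2)*(j + 4)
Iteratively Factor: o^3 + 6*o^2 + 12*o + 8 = (o + 2)*(o^2 + 4*o + 4) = (o + 2)^2*(o + 2)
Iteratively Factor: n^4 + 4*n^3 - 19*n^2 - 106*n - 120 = (n + 4)*(n^3 - 19*n - 30) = (n + 3)*(n + 4)*(n^2 - 3*n - 10) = (n - 5)*(n + 3)*(n + 4)*(n + 2)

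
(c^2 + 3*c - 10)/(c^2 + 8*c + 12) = (c^2 + 3*c - 10)/(c^2 + 8*c + 12)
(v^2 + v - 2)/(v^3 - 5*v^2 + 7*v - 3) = (v + 2)/(v^2 - 4*v + 3)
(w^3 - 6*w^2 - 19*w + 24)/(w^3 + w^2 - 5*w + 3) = (w - 8)/(w - 1)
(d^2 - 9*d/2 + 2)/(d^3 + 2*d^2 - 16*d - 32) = (d - 1/2)/(d^2 + 6*d + 8)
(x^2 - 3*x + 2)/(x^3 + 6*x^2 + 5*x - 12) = (x - 2)/(x^2 + 7*x + 12)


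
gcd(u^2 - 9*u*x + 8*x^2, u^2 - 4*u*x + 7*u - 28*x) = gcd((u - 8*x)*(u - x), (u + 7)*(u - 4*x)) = 1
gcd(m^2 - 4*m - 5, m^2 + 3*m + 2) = m + 1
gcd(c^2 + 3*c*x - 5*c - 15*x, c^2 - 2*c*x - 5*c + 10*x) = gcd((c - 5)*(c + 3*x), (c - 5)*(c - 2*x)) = c - 5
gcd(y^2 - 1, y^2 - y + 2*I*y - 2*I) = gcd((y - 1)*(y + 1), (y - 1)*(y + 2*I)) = y - 1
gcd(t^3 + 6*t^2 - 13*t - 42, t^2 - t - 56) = t + 7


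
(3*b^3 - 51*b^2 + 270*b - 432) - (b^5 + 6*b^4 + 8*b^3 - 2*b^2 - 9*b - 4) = -b^5 - 6*b^4 - 5*b^3 - 49*b^2 + 279*b - 428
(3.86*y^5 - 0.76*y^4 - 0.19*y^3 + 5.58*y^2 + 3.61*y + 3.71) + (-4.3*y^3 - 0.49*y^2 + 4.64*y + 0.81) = 3.86*y^5 - 0.76*y^4 - 4.49*y^3 + 5.09*y^2 + 8.25*y + 4.52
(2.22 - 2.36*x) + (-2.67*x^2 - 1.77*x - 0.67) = -2.67*x^2 - 4.13*x + 1.55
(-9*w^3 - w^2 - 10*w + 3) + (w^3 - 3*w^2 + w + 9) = -8*w^3 - 4*w^2 - 9*w + 12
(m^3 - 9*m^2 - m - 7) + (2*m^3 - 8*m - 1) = 3*m^3 - 9*m^2 - 9*m - 8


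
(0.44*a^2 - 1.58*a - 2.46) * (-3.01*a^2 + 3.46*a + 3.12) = -1.3244*a^4 + 6.2782*a^3 + 3.3106*a^2 - 13.4412*a - 7.6752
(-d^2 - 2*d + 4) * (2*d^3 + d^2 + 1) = -2*d^5 - 5*d^4 + 6*d^3 + 3*d^2 - 2*d + 4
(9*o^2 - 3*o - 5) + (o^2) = 10*o^2 - 3*o - 5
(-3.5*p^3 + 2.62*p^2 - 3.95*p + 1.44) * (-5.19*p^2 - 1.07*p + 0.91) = 18.165*p^5 - 9.8528*p^4 + 14.5121*p^3 - 0.862899999999999*p^2 - 5.1353*p + 1.3104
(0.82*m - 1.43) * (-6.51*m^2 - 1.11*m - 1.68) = -5.3382*m^3 + 8.3991*m^2 + 0.2097*m + 2.4024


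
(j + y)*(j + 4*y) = j^2 + 5*j*y + 4*y^2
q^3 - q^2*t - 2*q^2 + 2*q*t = q*(q - 2)*(q - t)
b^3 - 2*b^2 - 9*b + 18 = (b - 3)*(b - 2)*(b + 3)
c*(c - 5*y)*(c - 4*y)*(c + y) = c^4 - 8*c^3*y + 11*c^2*y^2 + 20*c*y^3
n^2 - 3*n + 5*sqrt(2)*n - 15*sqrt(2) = (n - 3)*(n + 5*sqrt(2))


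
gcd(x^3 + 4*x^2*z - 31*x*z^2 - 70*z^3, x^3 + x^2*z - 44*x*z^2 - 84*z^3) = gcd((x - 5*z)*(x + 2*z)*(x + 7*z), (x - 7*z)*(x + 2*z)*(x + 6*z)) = x + 2*z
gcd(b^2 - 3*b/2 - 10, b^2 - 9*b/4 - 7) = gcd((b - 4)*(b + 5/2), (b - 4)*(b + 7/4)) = b - 4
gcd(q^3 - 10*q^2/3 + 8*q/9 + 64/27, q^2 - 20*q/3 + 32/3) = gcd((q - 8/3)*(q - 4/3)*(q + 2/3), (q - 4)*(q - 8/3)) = q - 8/3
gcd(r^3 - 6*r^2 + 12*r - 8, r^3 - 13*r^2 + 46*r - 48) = r - 2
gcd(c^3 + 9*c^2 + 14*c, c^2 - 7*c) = c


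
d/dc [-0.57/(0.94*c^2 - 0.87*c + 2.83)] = (1.0716*c - 0.4959)/(0.94*c^2 - 0.87*c + 2.83)^2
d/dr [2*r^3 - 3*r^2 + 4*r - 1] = 6*r^2 - 6*r + 4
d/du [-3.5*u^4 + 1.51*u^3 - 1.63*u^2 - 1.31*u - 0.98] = -14.0*u^3 + 4.53*u^2 - 3.26*u - 1.31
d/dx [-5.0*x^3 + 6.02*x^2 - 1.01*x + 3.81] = -15.0*x^2 + 12.04*x - 1.01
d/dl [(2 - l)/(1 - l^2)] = (l^2 - 2*l*(l - 2) - 1)/(l^2 - 1)^2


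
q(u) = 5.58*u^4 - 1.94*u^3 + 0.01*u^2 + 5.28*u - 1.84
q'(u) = 22.32*u^3 - 5.82*u^2 + 0.02*u + 5.28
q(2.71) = 274.89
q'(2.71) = 406.82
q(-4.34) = 2113.69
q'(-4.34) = -1929.01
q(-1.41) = 18.23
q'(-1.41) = -68.89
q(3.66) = 923.79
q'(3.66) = 1021.69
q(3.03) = 430.62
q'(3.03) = 572.81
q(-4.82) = 3201.96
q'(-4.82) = -2629.43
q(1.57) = 32.87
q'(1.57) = 77.34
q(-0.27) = -3.20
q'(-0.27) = 4.41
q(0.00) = -1.84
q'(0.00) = 5.28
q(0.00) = -1.84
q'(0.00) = 5.28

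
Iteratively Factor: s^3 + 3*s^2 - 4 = (s + 2)*(s^2 + s - 2) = (s - 1)*(s + 2)*(s + 2)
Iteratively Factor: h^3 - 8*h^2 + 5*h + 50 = (h - 5)*(h^2 - 3*h - 10) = (h - 5)*(h + 2)*(h - 5)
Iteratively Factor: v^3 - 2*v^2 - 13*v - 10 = (v + 2)*(v^2 - 4*v - 5) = (v - 5)*(v + 2)*(v + 1)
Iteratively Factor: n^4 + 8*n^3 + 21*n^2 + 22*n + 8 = (n + 4)*(n^3 + 4*n^2 + 5*n + 2) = (n + 1)*(n + 4)*(n^2 + 3*n + 2) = (n + 1)^2*(n + 4)*(n + 2)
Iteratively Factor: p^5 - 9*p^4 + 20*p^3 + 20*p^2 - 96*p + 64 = (p - 4)*(p^4 - 5*p^3 + 20*p - 16) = (p - 4)*(p - 2)*(p^3 - 3*p^2 - 6*p + 8) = (p - 4)*(p - 2)*(p + 2)*(p^2 - 5*p + 4) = (p - 4)^2*(p - 2)*(p + 2)*(p - 1)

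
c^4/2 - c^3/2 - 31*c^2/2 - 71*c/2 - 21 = (c/2 + 1)*(c - 7)*(c + 1)*(c + 3)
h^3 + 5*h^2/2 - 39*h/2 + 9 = (h - 3)*(h - 1/2)*(h + 6)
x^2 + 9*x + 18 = (x + 3)*(x + 6)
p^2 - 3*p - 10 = (p - 5)*(p + 2)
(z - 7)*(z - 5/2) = z^2 - 19*z/2 + 35/2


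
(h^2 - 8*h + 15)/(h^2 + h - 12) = (h - 5)/(h + 4)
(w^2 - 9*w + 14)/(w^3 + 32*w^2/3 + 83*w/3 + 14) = 3*(w^2 - 9*w + 14)/(3*w^3 + 32*w^2 + 83*w + 42)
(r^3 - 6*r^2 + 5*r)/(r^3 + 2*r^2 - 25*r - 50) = r*(r - 1)/(r^2 + 7*r + 10)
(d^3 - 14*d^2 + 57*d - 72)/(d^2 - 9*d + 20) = (d^3 - 14*d^2 + 57*d - 72)/(d^2 - 9*d + 20)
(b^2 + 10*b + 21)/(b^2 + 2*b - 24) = (b^2 + 10*b + 21)/(b^2 + 2*b - 24)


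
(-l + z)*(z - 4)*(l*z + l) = -l^2*z^2 + 3*l^2*z + 4*l^2 + l*z^3 - 3*l*z^2 - 4*l*z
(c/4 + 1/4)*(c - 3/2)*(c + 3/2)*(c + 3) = c^4/4 + c^3 + 3*c^2/16 - 9*c/4 - 27/16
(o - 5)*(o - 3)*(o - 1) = o^3 - 9*o^2 + 23*o - 15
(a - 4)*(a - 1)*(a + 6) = a^3 + a^2 - 26*a + 24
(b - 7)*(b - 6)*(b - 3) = b^3 - 16*b^2 + 81*b - 126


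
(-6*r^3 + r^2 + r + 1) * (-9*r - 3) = 54*r^4 + 9*r^3 - 12*r^2 - 12*r - 3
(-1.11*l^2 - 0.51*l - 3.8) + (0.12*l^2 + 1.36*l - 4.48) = -0.99*l^2 + 0.85*l - 8.28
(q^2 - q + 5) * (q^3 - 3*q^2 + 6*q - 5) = q^5 - 4*q^4 + 14*q^3 - 26*q^2 + 35*q - 25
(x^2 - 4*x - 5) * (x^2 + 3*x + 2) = x^4 - x^3 - 15*x^2 - 23*x - 10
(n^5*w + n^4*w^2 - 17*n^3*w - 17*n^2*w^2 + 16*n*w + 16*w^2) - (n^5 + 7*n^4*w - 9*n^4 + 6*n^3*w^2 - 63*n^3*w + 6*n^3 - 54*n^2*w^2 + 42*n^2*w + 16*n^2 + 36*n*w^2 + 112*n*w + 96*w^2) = n^5*w - n^5 + n^4*w^2 - 7*n^4*w + 9*n^4 - 6*n^3*w^2 + 46*n^3*w - 6*n^3 + 37*n^2*w^2 - 42*n^2*w - 16*n^2 - 36*n*w^2 - 96*n*w - 80*w^2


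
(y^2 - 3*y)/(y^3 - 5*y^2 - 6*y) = (3 - y)/(-y^2 + 5*y + 6)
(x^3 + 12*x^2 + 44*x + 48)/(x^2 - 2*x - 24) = (x^2 + 8*x + 12)/(x - 6)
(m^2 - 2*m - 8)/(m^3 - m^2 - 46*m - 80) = (m - 4)/(m^2 - 3*m - 40)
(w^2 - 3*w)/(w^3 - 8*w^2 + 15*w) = 1/(w - 5)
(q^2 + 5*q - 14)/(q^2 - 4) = (q + 7)/(q + 2)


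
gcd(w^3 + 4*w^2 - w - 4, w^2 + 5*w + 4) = w^2 + 5*w + 4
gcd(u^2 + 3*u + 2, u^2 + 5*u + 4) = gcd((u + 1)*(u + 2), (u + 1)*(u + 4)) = u + 1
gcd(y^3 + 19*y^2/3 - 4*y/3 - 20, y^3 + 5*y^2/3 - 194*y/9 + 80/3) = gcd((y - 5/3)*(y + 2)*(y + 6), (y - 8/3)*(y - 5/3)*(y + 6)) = y^2 + 13*y/3 - 10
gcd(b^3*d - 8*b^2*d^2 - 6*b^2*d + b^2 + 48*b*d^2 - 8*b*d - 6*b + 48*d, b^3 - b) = 1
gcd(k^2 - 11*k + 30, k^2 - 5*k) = k - 5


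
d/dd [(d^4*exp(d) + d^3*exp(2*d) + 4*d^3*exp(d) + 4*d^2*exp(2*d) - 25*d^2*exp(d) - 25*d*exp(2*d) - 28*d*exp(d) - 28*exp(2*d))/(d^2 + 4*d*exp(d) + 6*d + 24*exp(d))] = ((d^2 + 4*d*exp(d) + 6*d + 24*exp(d))*(d^4 + 2*d^3*exp(d) + 8*d^3 + 11*d^2*exp(d) - 13*d^2 - 42*d*exp(d) - 78*d - 81*exp(d) - 28) - 2*(2*d*exp(d) + d + 14*exp(d) + 3)*(d^4 + d^3*exp(d) + 4*d^3 + 4*d^2*exp(d) - 25*d^2 - 25*d*exp(d) - 28*d - 28*exp(d)))*exp(d)/(d^2 + 4*d*exp(d) + 6*d + 24*exp(d))^2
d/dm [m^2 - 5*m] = 2*m - 5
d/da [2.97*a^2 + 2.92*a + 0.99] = 5.94*a + 2.92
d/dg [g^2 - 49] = 2*g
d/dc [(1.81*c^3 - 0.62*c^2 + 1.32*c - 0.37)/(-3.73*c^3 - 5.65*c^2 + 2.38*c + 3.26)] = (-12.5391*c^4 + 18.4628*c^3 + 19.5439*c^2 - 8.2234*c + 5.1838)/(13.9129*c^6 + 42.149*c^5 + 14.1677*c^4 - 51.2136*c^3 - 31.1736*c^2 + 15.5176*c + 10.6276)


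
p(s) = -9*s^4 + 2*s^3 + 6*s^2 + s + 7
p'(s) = -36*s^3 + 6*s^2 + 12*s + 1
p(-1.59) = -44.98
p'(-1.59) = 141.80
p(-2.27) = -226.72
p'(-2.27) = 425.77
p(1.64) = -31.51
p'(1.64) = -121.98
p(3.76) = -1596.95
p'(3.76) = -1782.72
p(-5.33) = -7394.31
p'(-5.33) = 5558.59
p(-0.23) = 7.04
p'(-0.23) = -1.00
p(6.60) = -16227.31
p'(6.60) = -10008.30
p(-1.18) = -6.56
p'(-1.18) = 54.34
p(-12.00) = -189221.00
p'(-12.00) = 62929.00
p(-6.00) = -11879.00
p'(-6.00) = 7921.00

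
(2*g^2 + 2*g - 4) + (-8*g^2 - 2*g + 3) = -6*g^2 - 1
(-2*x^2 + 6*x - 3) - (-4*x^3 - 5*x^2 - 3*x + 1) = 4*x^3 + 3*x^2 + 9*x - 4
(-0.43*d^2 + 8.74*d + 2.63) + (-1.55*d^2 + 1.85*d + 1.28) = -1.98*d^2 + 10.59*d + 3.91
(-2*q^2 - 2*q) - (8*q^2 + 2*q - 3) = -10*q^2 - 4*q + 3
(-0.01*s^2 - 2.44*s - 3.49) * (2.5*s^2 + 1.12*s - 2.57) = -0.025*s^4 - 6.1112*s^3 - 11.4321*s^2 + 2.362*s + 8.9693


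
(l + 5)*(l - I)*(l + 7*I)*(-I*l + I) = -I*l^4 + 6*l^3 - 4*I*l^3 + 24*l^2 - 2*I*l^2 - 30*l - 28*I*l + 35*I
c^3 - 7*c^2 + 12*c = c*(c - 4)*(c - 3)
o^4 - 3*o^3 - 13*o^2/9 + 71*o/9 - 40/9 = (o - 8/3)*(o - 1)^2*(o + 5/3)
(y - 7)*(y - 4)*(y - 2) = y^3 - 13*y^2 + 50*y - 56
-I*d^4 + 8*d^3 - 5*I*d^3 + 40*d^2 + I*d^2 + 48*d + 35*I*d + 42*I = (d + 2)*(d + 3)*(d + 7*I)*(-I*d + 1)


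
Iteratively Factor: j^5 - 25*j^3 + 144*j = (j)*(j^4 - 25*j^2 + 144) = j*(j - 3)*(j^3 + 3*j^2 - 16*j - 48) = j*(j - 4)*(j - 3)*(j^2 + 7*j + 12) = j*(j - 4)*(j - 3)*(j + 3)*(j + 4)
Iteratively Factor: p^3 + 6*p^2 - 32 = (p + 4)*(p^2 + 2*p - 8) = (p + 4)^2*(p - 2)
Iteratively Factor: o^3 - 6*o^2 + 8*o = (o - 2)*(o^2 - 4*o) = (o - 4)*(o - 2)*(o)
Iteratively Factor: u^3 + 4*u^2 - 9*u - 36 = (u + 3)*(u^2 + u - 12) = (u + 3)*(u + 4)*(u - 3)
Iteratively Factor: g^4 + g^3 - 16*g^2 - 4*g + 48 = (g + 4)*(g^3 - 3*g^2 - 4*g + 12) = (g - 3)*(g + 4)*(g^2 - 4) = (g - 3)*(g - 2)*(g + 4)*(g + 2)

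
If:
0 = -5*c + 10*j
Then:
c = 2*j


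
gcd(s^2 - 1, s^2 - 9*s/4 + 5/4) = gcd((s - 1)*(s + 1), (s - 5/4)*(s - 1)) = s - 1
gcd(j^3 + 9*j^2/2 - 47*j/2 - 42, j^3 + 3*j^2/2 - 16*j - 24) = j^2 - 5*j/2 - 6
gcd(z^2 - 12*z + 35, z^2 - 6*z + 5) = z - 5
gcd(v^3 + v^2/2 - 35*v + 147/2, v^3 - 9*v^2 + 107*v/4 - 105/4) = v^2 - 13*v/2 + 21/2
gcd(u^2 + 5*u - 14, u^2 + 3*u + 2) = 1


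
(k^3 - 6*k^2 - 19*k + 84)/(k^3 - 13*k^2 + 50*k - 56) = (k^2 + k - 12)/(k^2 - 6*k + 8)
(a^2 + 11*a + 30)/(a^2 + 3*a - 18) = (a + 5)/(a - 3)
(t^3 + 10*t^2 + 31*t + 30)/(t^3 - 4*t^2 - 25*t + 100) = (t^2 + 5*t + 6)/(t^2 - 9*t + 20)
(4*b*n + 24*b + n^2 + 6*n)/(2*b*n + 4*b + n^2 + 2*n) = (4*b*n + 24*b + n^2 + 6*n)/(2*b*n + 4*b + n^2 + 2*n)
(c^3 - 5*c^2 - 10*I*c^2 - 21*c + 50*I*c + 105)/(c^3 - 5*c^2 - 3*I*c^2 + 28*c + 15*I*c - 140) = (c - 3*I)/(c + 4*I)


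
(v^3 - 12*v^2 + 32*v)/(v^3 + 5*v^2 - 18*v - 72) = v*(v - 8)/(v^2 + 9*v + 18)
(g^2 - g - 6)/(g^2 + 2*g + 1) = (g^2 - g - 6)/(g^2 + 2*g + 1)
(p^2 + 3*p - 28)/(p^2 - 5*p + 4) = (p + 7)/(p - 1)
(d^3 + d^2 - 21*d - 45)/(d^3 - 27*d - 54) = (d - 5)/(d - 6)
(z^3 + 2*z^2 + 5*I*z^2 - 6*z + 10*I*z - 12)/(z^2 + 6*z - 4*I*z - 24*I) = (z^3 + z^2*(2 + 5*I) + z*(-6 + 10*I) - 12)/(z^2 + z*(6 - 4*I) - 24*I)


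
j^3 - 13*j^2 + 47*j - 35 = (j - 7)*(j - 5)*(j - 1)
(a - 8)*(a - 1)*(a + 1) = a^3 - 8*a^2 - a + 8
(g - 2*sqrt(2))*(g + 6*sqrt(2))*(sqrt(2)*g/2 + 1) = sqrt(2)*g^3/2 + 5*g^2 - 8*sqrt(2)*g - 24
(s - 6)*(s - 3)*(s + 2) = s^3 - 7*s^2 + 36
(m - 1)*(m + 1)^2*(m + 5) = m^4 + 6*m^3 + 4*m^2 - 6*m - 5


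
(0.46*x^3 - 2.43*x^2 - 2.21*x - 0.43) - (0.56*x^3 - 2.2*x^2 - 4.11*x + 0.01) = -0.1*x^3 - 0.23*x^2 + 1.9*x - 0.44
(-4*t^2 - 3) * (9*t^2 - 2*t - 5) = -36*t^4 + 8*t^3 - 7*t^2 + 6*t + 15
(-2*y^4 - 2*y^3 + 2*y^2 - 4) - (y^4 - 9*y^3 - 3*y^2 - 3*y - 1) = -3*y^4 + 7*y^3 + 5*y^2 + 3*y - 3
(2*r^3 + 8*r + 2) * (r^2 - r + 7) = 2*r^5 - 2*r^4 + 22*r^3 - 6*r^2 + 54*r + 14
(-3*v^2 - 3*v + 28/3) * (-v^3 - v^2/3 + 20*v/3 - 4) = 3*v^5 + 4*v^4 - 85*v^3/3 - 100*v^2/9 + 668*v/9 - 112/3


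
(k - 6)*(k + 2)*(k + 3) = k^3 - k^2 - 24*k - 36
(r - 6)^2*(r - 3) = r^3 - 15*r^2 + 72*r - 108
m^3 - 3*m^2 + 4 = (m - 2)^2*(m + 1)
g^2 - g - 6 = (g - 3)*(g + 2)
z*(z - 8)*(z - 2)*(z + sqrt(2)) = z^4 - 10*z^3 + sqrt(2)*z^3 - 10*sqrt(2)*z^2 + 16*z^2 + 16*sqrt(2)*z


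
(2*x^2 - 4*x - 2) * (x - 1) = 2*x^3 - 6*x^2 + 2*x + 2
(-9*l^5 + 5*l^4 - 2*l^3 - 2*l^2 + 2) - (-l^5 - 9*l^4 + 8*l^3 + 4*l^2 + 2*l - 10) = -8*l^5 + 14*l^4 - 10*l^3 - 6*l^2 - 2*l + 12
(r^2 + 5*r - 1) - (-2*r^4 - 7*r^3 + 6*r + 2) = 2*r^4 + 7*r^3 + r^2 - r - 3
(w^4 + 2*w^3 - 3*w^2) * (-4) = -4*w^4 - 8*w^3 + 12*w^2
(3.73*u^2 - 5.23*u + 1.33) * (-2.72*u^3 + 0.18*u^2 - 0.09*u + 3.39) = -10.1456*u^5 + 14.897*u^4 - 4.8947*u^3 + 13.3548*u^2 - 17.8494*u + 4.5087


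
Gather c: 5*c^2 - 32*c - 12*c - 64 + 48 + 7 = 5*c^2 - 44*c - 9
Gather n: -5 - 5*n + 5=-5*n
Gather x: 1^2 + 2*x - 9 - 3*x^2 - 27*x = -3*x^2 - 25*x - 8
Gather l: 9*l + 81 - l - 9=8*l + 72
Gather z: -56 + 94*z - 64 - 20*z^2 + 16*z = -20*z^2 + 110*z - 120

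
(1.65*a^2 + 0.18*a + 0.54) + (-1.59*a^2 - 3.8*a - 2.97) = 0.0599999999999998*a^2 - 3.62*a - 2.43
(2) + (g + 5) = g + 7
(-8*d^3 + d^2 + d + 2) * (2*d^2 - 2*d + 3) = -16*d^5 + 18*d^4 - 24*d^3 + 5*d^2 - d + 6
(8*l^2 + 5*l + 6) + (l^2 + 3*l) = 9*l^2 + 8*l + 6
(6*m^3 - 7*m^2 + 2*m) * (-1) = -6*m^3 + 7*m^2 - 2*m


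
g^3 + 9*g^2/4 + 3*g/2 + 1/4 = (g + 1/4)*(g + 1)^2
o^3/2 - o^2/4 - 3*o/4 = o*(o/2 + 1/2)*(o - 3/2)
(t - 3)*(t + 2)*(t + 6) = t^3 + 5*t^2 - 12*t - 36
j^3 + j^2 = j^2*(j + 1)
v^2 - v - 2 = (v - 2)*(v + 1)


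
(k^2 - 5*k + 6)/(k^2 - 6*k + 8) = (k - 3)/(k - 4)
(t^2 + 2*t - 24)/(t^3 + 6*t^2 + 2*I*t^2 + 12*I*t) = (t - 4)/(t*(t + 2*I))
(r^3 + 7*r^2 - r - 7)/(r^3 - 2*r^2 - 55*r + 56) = (r + 1)/(r - 8)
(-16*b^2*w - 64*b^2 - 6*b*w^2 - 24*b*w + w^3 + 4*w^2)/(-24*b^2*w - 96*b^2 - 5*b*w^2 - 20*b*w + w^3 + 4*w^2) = (2*b + w)/(3*b + w)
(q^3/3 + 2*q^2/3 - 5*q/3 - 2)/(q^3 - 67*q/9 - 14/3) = 3*(-q^3 - 2*q^2 + 5*q + 6)/(-9*q^3 + 67*q + 42)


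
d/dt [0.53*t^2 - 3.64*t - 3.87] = 1.06*t - 3.64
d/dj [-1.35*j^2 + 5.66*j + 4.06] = 5.66 - 2.7*j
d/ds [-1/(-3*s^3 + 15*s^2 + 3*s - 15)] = (-3*s^2 + 10*s + 1)/(3*(s^3 - 5*s^2 - s + 5)^2)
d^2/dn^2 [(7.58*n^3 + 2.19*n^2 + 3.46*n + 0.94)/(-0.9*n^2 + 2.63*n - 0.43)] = (7.105427357601e-15*n^5 - 2.8421709430404e-14*n^4 - 114.965944*n^3 + 51.950112*n^2 + 12.974748*n - 20.911902)/(0.729*n^6 - 6.3909*n^5 + 19.72053*n^4 - 24.298307*n^3 + 9.422031*n^2 - 1.458861*n + 0.079507)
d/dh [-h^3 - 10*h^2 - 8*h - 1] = -3*h^2 - 20*h - 8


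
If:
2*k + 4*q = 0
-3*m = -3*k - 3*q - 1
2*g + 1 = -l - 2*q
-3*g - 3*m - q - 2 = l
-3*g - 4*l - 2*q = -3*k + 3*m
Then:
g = -18/23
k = -14/23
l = -1/23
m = 2/69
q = 7/23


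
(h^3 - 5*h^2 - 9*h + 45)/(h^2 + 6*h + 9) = (h^2 - 8*h + 15)/(h + 3)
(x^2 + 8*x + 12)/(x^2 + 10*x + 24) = (x + 2)/(x + 4)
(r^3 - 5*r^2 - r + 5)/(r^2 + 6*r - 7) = (r^2 - 4*r - 5)/(r + 7)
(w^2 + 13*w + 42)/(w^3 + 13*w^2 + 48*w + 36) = (w + 7)/(w^2 + 7*w + 6)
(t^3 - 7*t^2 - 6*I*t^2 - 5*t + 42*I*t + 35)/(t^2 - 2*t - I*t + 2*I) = (t^2 - t*(7 + 5*I) + 35*I)/(t - 2)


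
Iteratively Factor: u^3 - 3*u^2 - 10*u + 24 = (u - 4)*(u^2 + u - 6) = (u - 4)*(u + 3)*(u - 2)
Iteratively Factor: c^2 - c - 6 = (c + 2)*(c - 3)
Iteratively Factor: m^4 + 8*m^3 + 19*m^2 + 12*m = (m + 3)*(m^3 + 5*m^2 + 4*m) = (m + 1)*(m + 3)*(m^2 + 4*m) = (m + 1)*(m + 3)*(m + 4)*(m)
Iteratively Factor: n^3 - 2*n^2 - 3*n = (n + 1)*(n^2 - 3*n) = n*(n + 1)*(n - 3)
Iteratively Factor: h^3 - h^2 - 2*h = (h - 2)*(h^2 + h) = h*(h - 2)*(h + 1)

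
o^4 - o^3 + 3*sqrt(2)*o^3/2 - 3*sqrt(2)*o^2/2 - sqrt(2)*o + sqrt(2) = (o - 1)*(o - sqrt(2)/2)*(o + sqrt(2))^2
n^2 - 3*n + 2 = (n - 2)*(n - 1)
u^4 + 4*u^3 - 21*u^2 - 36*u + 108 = (u - 3)*(u - 2)*(u + 3)*(u + 6)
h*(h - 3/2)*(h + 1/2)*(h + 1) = h^4 - 7*h^2/4 - 3*h/4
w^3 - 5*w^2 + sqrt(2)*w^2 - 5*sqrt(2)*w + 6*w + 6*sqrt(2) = (w - 3)*(w - 2)*(w + sqrt(2))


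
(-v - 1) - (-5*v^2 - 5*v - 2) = 5*v^2 + 4*v + 1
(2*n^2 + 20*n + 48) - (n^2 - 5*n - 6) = n^2 + 25*n + 54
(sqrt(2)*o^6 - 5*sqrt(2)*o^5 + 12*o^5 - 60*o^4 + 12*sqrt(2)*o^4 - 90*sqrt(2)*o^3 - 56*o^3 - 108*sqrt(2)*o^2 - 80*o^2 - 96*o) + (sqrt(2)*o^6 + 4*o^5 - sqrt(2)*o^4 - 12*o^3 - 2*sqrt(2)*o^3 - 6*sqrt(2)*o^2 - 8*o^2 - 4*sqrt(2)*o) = 2*sqrt(2)*o^6 - 5*sqrt(2)*o^5 + 16*o^5 - 60*o^4 + 11*sqrt(2)*o^4 - 92*sqrt(2)*o^3 - 68*o^3 - 114*sqrt(2)*o^2 - 88*o^2 - 96*o - 4*sqrt(2)*o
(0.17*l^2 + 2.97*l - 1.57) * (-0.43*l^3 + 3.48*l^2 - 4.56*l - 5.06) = -0.0731*l^5 - 0.6855*l^4 + 10.2355*l^3 - 19.867*l^2 - 7.869*l + 7.9442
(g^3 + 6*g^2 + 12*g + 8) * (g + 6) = g^4 + 12*g^3 + 48*g^2 + 80*g + 48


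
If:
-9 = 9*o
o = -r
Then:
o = -1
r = 1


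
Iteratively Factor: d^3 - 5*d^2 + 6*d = (d - 3)*(d^2 - 2*d) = d*(d - 3)*(d - 2)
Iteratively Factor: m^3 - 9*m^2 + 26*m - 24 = (m - 2)*(m^2 - 7*m + 12) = (m - 3)*(m - 2)*(m - 4)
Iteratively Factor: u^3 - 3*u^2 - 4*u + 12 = (u - 2)*(u^2 - u - 6) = (u - 3)*(u - 2)*(u + 2)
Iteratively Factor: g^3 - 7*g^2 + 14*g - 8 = (g - 1)*(g^2 - 6*g + 8) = (g - 4)*(g - 1)*(g - 2)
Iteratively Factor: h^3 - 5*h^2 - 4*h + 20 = (h - 5)*(h^2 - 4) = (h - 5)*(h - 2)*(h + 2)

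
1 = 1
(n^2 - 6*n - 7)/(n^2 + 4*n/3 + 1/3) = 3*(n - 7)/(3*n + 1)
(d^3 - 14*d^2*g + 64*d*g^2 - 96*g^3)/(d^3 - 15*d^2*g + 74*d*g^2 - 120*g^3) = (d - 4*g)/(d - 5*g)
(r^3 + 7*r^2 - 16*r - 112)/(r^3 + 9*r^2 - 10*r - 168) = (r + 4)/(r + 6)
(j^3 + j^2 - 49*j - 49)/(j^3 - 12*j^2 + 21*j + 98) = (j^2 + 8*j + 7)/(j^2 - 5*j - 14)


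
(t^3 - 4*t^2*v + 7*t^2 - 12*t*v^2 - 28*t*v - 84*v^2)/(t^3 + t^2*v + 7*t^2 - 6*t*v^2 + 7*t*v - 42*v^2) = (t^2 - 4*t*v - 12*v^2)/(t^2 + t*v - 6*v^2)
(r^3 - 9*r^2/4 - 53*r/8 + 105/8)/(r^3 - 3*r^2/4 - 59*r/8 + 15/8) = (4*r - 7)/(4*r - 1)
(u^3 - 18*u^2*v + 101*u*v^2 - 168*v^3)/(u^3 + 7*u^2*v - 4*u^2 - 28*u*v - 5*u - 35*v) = (-u^3 + 18*u^2*v - 101*u*v^2 + 168*v^3)/(-u^3 - 7*u^2*v + 4*u^2 + 28*u*v + 5*u + 35*v)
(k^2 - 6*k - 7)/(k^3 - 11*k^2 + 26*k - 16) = (k^2 - 6*k - 7)/(k^3 - 11*k^2 + 26*k - 16)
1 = 1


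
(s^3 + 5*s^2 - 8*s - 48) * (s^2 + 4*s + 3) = s^5 + 9*s^4 + 15*s^3 - 65*s^2 - 216*s - 144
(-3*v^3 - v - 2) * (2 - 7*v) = 21*v^4 - 6*v^3 + 7*v^2 + 12*v - 4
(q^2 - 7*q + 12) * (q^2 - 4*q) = q^4 - 11*q^3 + 40*q^2 - 48*q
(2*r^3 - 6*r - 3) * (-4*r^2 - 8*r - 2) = -8*r^5 - 16*r^4 + 20*r^3 + 60*r^2 + 36*r + 6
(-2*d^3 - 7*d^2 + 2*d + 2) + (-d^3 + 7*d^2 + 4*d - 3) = -3*d^3 + 6*d - 1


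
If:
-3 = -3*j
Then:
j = 1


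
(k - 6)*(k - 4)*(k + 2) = k^3 - 8*k^2 + 4*k + 48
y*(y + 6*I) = y^2 + 6*I*y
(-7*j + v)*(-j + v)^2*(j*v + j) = -7*j^4*v - 7*j^4 + 15*j^3*v^2 + 15*j^3*v - 9*j^2*v^3 - 9*j^2*v^2 + j*v^4 + j*v^3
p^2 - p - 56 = (p - 8)*(p + 7)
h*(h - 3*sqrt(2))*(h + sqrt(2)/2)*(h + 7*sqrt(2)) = h^4 + 9*sqrt(2)*h^3/2 - 38*h^2 - 21*sqrt(2)*h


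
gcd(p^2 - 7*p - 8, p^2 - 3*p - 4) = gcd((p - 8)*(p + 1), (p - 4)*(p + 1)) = p + 1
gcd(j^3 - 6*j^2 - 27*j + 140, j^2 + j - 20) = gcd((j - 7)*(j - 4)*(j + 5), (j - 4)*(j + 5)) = j^2 + j - 20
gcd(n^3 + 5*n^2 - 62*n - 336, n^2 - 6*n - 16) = n - 8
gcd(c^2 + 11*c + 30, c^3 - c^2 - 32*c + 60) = c + 6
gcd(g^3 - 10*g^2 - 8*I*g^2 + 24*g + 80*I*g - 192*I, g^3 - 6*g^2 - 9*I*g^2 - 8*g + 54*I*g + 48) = g^2 + g*(-6 - 8*I) + 48*I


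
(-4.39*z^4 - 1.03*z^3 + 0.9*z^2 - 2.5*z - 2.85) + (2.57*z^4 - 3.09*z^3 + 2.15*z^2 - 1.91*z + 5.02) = -1.82*z^4 - 4.12*z^3 + 3.05*z^2 - 4.41*z + 2.17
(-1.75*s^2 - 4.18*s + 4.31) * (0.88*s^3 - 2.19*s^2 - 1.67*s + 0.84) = -1.54*s^5 + 0.1541*s^4 + 15.8695*s^3 - 3.9283*s^2 - 10.7089*s + 3.6204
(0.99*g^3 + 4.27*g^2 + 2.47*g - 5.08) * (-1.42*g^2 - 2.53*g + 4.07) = -1.4058*g^5 - 8.5681*g^4 - 10.2812*g^3 + 18.3434*g^2 + 22.9053*g - 20.6756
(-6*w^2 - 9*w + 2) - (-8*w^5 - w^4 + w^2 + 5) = 8*w^5 + w^4 - 7*w^2 - 9*w - 3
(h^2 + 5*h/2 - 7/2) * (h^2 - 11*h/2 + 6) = h^4 - 3*h^3 - 45*h^2/4 + 137*h/4 - 21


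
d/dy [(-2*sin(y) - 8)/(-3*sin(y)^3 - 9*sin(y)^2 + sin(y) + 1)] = 2*(-6*sin(y)^3 - 45*sin(y)^2 - 72*sin(y) + 3)*cos(y)/(3*sin(y)^3 + 9*sin(y)^2 - sin(y) - 1)^2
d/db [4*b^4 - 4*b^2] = 16*b^3 - 8*b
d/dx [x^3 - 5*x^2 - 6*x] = 3*x^2 - 10*x - 6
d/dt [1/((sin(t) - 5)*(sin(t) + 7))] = -2*(sin(t) + 1)*cos(t)/((sin(t) - 5)^2*(sin(t) + 7)^2)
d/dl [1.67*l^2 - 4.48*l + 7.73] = 3.34*l - 4.48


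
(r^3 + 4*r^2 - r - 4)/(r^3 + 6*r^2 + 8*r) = (r^2 - 1)/(r*(r + 2))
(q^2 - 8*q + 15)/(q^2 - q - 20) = (q - 3)/(q + 4)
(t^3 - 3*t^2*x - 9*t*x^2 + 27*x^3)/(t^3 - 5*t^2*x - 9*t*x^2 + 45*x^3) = (-t + 3*x)/(-t + 5*x)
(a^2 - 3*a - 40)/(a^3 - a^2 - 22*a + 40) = (a - 8)/(a^2 - 6*a + 8)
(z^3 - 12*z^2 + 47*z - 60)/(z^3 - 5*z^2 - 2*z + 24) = (z - 5)/(z + 2)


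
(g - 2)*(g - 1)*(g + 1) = g^3 - 2*g^2 - g + 2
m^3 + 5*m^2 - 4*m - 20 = (m - 2)*(m + 2)*(m + 5)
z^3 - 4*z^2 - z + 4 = (z - 4)*(z - 1)*(z + 1)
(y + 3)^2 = y^2 + 6*y + 9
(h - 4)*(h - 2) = h^2 - 6*h + 8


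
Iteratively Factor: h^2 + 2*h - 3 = (h + 3)*(h - 1)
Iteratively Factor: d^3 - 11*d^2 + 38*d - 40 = (d - 2)*(d^2 - 9*d + 20) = (d - 5)*(d - 2)*(d - 4)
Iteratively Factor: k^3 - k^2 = (k)*(k^2 - k) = k^2*(k - 1)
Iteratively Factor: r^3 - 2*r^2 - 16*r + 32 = (r + 4)*(r^2 - 6*r + 8) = (r - 4)*(r + 4)*(r - 2)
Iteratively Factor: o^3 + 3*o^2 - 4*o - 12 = (o - 2)*(o^2 + 5*o + 6) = (o - 2)*(o + 3)*(o + 2)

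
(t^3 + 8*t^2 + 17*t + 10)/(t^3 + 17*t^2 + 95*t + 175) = (t^2 + 3*t + 2)/(t^2 + 12*t + 35)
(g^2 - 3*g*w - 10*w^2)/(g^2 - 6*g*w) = (g^2 - 3*g*w - 10*w^2)/(g*(g - 6*w))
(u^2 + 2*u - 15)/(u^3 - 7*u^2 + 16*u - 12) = (u + 5)/(u^2 - 4*u + 4)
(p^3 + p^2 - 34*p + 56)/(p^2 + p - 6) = (p^2 + 3*p - 28)/(p + 3)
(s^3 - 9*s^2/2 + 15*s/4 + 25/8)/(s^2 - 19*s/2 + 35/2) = (s^2 - 2*s - 5/4)/(s - 7)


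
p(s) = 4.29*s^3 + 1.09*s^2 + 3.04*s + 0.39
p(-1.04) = -6.42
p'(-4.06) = 206.33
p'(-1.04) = 14.69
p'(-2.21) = 61.08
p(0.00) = 0.39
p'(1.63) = 40.79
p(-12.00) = -7292.25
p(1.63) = 26.82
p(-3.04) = -119.30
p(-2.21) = -47.31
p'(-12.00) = 1830.16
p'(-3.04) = 115.35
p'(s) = 12.87*s^2 + 2.18*s + 3.04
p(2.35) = 69.23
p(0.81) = 5.85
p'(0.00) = 3.04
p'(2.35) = 79.24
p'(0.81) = 13.25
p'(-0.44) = 4.57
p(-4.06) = -281.09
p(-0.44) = -1.10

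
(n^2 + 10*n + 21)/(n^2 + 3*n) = (n + 7)/n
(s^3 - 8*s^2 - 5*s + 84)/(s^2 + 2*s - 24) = (s^2 - 4*s - 21)/(s + 6)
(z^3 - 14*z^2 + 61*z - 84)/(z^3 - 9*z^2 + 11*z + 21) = (z - 4)/(z + 1)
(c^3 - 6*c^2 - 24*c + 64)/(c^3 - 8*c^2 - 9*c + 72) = (c^2 + 2*c - 8)/(c^2 - 9)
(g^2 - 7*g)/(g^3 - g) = (g - 7)/(g^2 - 1)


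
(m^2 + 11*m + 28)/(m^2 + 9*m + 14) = (m + 4)/(m + 2)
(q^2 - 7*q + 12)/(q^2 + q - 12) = (q - 4)/(q + 4)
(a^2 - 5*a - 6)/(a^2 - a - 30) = (a + 1)/(a + 5)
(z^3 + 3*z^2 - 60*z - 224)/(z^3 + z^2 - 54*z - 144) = (z^2 + 11*z + 28)/(z^2 + 9*z + 18)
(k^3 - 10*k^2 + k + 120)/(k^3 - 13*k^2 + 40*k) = (k + 3)/k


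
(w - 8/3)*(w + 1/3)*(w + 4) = w^3 + 5*w^2/3 - 92*w/9 - 32/9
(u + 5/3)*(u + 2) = u^2 + 11*u/3 + 10/3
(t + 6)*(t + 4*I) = t^2 + 6*t + 4*I*t + 24*I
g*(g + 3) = g^2 + 3*g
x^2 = x^2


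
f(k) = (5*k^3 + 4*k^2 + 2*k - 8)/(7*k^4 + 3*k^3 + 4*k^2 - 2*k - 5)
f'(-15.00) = 0.00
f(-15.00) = -0.05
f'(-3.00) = -0.07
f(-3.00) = -0.22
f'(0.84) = 21.21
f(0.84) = -0.38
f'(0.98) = 1.24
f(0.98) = 0.41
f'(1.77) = -0.17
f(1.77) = 0.40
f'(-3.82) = -0.04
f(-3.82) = -0.17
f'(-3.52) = -0.05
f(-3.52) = -0.18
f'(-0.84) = -122.50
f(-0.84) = -8.12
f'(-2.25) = -0.17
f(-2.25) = -0.30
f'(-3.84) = -0.04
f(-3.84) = -0.17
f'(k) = (15*k^2 + 8*k + 2)/(7*k^4 + 3*k^3 + 4*k^2 - 2*k - 5) + (-28*k^3 - 9*k^2 - 8*k + 2)*(5*k^3 + 4*k^2 + 2*k - 8)/(7*k^4 + 3*k^3 + 4*k^2 - 2*k - 5)^2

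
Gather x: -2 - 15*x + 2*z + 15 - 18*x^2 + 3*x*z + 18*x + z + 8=-18*x^2 + x*(3*z + 3) + 3*z + 21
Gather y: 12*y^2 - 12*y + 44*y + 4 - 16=12*y^2 + 32*y - 12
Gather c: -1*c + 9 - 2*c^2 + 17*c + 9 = -2*c^2 + 16*c + 18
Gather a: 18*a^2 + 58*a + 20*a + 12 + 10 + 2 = 18*a^2 + 78*a + 24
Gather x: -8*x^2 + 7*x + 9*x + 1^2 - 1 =-8*x^2 + 16*x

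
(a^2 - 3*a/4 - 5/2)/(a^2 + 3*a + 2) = (4*a^2 - 3*a - 10)/(4*(a^2 + 3*a + 2))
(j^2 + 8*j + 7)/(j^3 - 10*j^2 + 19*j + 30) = (j + 7)/(j^2 - 11*j + 30)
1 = 1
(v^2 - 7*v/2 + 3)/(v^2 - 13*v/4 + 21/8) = 4*(v - 2)/(4*v - 7)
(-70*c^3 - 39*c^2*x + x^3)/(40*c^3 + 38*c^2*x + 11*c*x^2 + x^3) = (-7*c + x)/(4*c + x)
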